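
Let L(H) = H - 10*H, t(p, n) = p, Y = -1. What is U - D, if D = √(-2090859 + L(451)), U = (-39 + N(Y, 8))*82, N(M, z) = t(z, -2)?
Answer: -2542 - I*√2094918 ≈ -2542.0 - 1447.4*I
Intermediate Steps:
N(M, z) = z
L(H) = -9*H
U = -2542 (U = (-39 + 8)*82 = -31*82 = -2542)
D = I*√2094918 (D = √(-2090859 - 9*451) = √(-2090859 - 4059) = √(-2094918) = I*√2094918 ≈ 1447.4*I)
U - D = -2542 - I*√2094918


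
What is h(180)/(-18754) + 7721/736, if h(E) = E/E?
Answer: 72399449/6901472 ≈ 10.490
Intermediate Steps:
h(E) = 1
h(180)/(-18754) + 7721/736 = 1/(-18754) + 7721/736 = 1*(-1/18754) + 7721*(1/736) = -1/18754 + 7721/736 = 72399449/6901472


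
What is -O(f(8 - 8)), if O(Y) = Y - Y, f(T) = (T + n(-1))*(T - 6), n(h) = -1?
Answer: 0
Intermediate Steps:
f(T) = (-1 + T)*(-6 + T) (f(T) = (T - 1)*(T - 6) = (-1 + T)*(-6 + T))
O(Y) = 0
-O(f(8 - 8)) = -1*0 = 0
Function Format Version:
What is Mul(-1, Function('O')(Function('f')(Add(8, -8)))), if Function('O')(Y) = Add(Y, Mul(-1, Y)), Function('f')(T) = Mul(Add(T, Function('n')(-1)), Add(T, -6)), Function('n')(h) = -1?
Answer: 0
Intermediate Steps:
Function('f')(T) = Mul(Add(-1, T), Add(-6, T)) (Function('f')(T) = Mul(Add(T, -1), Add(T, -6)) = Mul(Add(-1, T), Add(-6, T)))
Function('O')(Y) = 0
Mul(-1, Function('O')(Function('f')(Add(8, -8)))) = Mul(-1, 0) = 0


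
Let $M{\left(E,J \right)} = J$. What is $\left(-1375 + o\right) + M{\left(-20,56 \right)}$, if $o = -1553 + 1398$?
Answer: $-1474$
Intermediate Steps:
$o = -155$
$\left(-1375 + o\right) + M{\left(-20,56 \right)} = \left(-1375 - 155\right) + 56 = -1530 + 56 = -1474$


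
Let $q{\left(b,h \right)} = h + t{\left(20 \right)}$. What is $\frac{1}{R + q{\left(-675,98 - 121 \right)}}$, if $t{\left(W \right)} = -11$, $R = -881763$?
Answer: $- \frac{1}{881797} \approx -1.134 \cdot 10^{-6}$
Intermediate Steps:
$q{\left(b,h \right)} = -11 + h$ ($q{\left(b,h \right)} = h - 11 = -11 + h$)
$\frac{1}{R + q{\left(-675,98 - 121 \right)}} = \frac{1}{-881763 + \left(-11 + \left(98 - 121\right)\right)} = \frac{1}{-881763 - 34} = \frac{1}{-881797} = - \frac{1}{881797}$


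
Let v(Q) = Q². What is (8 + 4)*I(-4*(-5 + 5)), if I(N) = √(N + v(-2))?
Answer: 24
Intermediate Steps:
I(N) = √(4 + N) (I(N) = √(N + (-2)²) = √(N + 4) = √(4 + N))
(8 + 4)*I(-4*(-5 + 5)) = (8 + 4)*√(4 - 4*(-5 + 5)) = 12*√(4 - 4*0) = 12*√(4 + 0) = 12*√4 = 12*2 = 24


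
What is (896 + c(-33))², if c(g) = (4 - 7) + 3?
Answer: 802816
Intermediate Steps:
c(g) = 0 (c(g) = -3 + 3 = 0)
(896 + c(-33))² = (896 + 0)² = 896² = 802816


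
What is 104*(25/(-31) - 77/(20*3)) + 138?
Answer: -36892/465 ≈ -79.338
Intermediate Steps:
104*(25/(-31) - 77/(20*3)) + 138 = 104*(25*(-1/31) - 77/60) + 138 = 104*(-25/31 - 77*1/60) + 138 = 104*(-25/31 - 77/60) + 138 = 104*(-3887/1860) + 138 = -101062/465 + 138 = -36892/465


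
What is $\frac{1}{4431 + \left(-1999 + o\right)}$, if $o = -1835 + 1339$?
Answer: $\frac{1}{1936} \approx 0.00051653$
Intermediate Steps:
$o = -496$
$\frac{1}{4431 + \left(-1999 + o\right)} = \frac{1}{4431 - 2495} = \frac{1}{1936}$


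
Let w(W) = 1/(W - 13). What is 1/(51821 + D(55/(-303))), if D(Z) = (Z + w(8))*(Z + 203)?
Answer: 459045/23752650533 ≈ 1.9326e-5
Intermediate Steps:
w(W) = 1/(-13 + W)
D(Z) = (203 + Z)*(-⅕ + Z) (D(Z) = (Z + 1/(-13 + 8))*(Z + 203) = (Z + 1/(-5))*(203 + Z) = (Z - ⅕)*(203 + Z) = (-⅕ + Z)*(203 + Z) = (203 + Z)*(-⅕ + Z))
1/(51821 + D(55/(-303))) = 1/(51821 + (-203/5 + (55/(-303))² + 1014*(55/(-303))/5)) = 1/(51821 + (-203/5 + (55*(-1/303))² + 1014*(55*(-1/303))/5)) = 1/(51821 + (-203/5 + (-55/303)² + (1014/5)*(-55/303))) = 1/(51821 + (-203/5 + 3025/91809 - 3718/101)) = 1/(51821 - 35520412/459045) = 1/(23752650533/459045) = 459045/23752650533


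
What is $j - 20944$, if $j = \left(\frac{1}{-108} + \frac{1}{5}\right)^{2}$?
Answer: $- \frac{6107259791}{291600} \approx -20944.0$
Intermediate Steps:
$j = \frac{10609}{291600}$ ($j = \left(- \frac{1}{108} + \frac{1}{5}\right)^{2} = \left(\frac{103}{540}\right)^{2} = \frac{10609}{291600} \approx 0.036382$)
$j - 20944 = \frac{10609}{291600} - 20944 = - \frac{6107259791}{291600}$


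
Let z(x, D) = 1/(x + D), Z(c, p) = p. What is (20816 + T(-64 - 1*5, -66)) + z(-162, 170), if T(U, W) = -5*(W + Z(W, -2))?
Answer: 169249/8 ≈ 21156.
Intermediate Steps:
z(x, D) = 1/(D + x)
T(U, W) = 10 - 5*W (T(U, W) = -5*(W - 2) = -5*(-2 + W) = 10 - 5*W)
(20816 + T(-64 - 1*5, -66)) + z(-162, 170) = (20816 + (10 - 5*(-66))) + 1/(170 - 162) = (20816 + (10 + 330)) + 1/8 = (20816 + 340) + 1/8 = 21156 + 1/8 = 169249/8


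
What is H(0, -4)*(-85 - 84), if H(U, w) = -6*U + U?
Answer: 0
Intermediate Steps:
H(U, w) = -5*U
H(0, -4)*(-85 - 84) = (-5*0)*(-85 - 84) = 0*(-169) = 0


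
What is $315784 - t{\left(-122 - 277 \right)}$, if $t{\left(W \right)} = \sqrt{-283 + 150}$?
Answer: $315784 - i \sqrt{133} \approx 3.1578 \cdot 10^{5} - 11.533 i$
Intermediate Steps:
$t{\left(W \right)} = i \sqrt{133}$ ($t{\left(W \right)} = \sqrt{-133} = i \sqrt{133}$)
$315784 - t{\left(-122 - 277 \right)} = 315784 - i \sqrt{133}$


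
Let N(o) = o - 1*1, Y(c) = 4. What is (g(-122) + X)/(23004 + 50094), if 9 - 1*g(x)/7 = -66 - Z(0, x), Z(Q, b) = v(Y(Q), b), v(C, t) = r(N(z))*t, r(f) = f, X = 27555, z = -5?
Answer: 5534/12183 ≈ 0.45424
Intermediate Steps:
N(o) = -1 + o (N(o) = o - 1 = -1 + o)
v(C, t) = -6*t (v(C, t) = (-1 - 5)*t = -6*t)
Z(Q, b) = -6*b
g(x) = 525 - 42*x (g(x) = 63 - 7*(-66 - (-6)*x) = 63 - 7*(-66 + 6*x) = 63 + (462 - 42*x) = 525 - 42*x)
(g(-122) + X)/(23004 + 50094) = ((525 - 42*(-122)) + 27555)/(23004 + 50094) = ((525 + 5124) + 27555)/73098 = (5649 + 27555)*(1/73098) = 33204*(1/73098) = 5534/12183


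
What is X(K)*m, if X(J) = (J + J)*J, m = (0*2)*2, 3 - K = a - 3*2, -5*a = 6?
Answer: 0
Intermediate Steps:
a = -6/5 (a = -⅕*6 = -6/5 ≈ -1.2000)
K = 51/5 (K = 3 - (-6/5 - 3*2) = 3 - (-6/5 - 6) = 3 - 1*(-36/5) = 3 + 36/5 = 51/5 ≈ 10.200)
m = 0 (m = 0*2 = 0)
X(J) = 2*J² (X(J) = (2*J)*J = 2*J²)
X(K)*m = (2*(51/5)²)*0 = (2*(2601/25))*0 = (5202/25)*0 = 0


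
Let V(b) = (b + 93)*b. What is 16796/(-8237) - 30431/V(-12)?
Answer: 234334435/8006364 ≈ 29.269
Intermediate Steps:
V(b) = b*(93 + b) (V(b) = (93 + b)*b = b*(93 + b))
16796/(-8237) - 30431/V(-12) = 16796/(-8237) - 30431*(-1/(12*(93 - 12))) = 16796*(-1/8237) - 30431/((-12*81)) = -16796/8237 - 30431/(-972) = -16796/8237 - 30431*(-1/972) = -16796/8237 + 30431/972 = 234334435/8006364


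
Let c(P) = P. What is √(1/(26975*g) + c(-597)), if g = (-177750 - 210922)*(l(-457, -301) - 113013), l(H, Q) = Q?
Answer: I*√526636440034786210830196028962/29700809593520 ≈ 24.434*I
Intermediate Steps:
g = 44041979008 (g = (-177750 - 210922)*(-301 - 113013) = -388672*(-113314) = 44041979008)
√(1/(26975*g) + c(-597)) = √(1/(26975*44041979008) - 597) = √((1/26975)*(1/44041979008) - 597) = √(1/1188032383740800 - 597) = √(-709255333093257599/1188032383740800) = I*√526636440034786210830196028962/29700809593520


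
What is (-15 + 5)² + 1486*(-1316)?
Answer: -1955476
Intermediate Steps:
(-15 + 5)² + 1486*(-1316) = (-10)² - 1955576 = 100 - 1955576 = -1955476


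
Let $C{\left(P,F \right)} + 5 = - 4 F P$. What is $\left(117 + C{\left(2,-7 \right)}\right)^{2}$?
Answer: $28224$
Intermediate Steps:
$C{\left(P,F \right)} = -5 - 4 F P$ ($C{\left(P,F \right)} = -5 + - 4 F P = -5 - 4 F P$)
$\left(117 + C{\left(2,-7 \right)}\right)^{2} = \left(117 - \left(5 - 56\right)\right)^{2} = \left(117 + \left(-5 + 56\right)\right)^{2} = \left(117 + 51\right)^{2} = 168^{2} = 28224$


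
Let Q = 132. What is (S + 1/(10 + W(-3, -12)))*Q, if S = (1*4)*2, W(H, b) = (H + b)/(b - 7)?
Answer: 218988/205 ≈ 1068.2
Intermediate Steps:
W(H, b) = (H + b)/(-7 + b)
S = 8 (S = 4*2 = 8)
(S + 1/(10 + W(-3, -12)))*Q = (8 + 1/(10 + (-3 - 12)/(-7 - 12)))*132 = (8 + 1/(10 - 15/(-19)))*132 = (8 + 1/(10 - 1/19*(-15)))*132 = (8 + 1/(10 + 15/19))*132 = (8 + 1/(205/19))*132 = (8 + 19/205)*132 = (1659/205)*132 = 218988/205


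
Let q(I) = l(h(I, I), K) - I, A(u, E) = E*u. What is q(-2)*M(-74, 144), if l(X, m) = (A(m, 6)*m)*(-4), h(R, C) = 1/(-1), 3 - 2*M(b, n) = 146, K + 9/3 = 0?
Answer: 15301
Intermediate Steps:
K = -3 (K = -3 + 0 = -3)
M(b, n) = -143/2 (M(b, n) = 3/2 - ½*146 = 3/2 - 73 = -143/2)
h(R, C) = -1
l(X, m) = -24*m² (l(X, m) = ((6*m)*m)*(-4) = (6*m²)*(-4) = -24*m²)
q(I) = -216 - I (q(I) = -24*(-3)² - I = -24*9 - I = -216 - I)
q(-2)*M(-74, 144) = (-216 - 1*(-2))*(-143/2) = (-216 + 2)*(-143/2) = -214*(-143/2) = 15301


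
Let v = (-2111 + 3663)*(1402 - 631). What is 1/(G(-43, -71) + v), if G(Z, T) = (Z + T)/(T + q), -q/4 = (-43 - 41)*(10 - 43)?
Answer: 11159/13352770242 ≈ 8.3571e-7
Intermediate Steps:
q = -11088 (q = -4*(-43 - 41)*(10 - 43) = -(-336)*(-33) = -4*2772 = -11088)
G(Z, T) = (T + Z)/(-11088 + T) (G(Z, T) = (Z + T)/(T - 11088) = (T + Z)/(-11088 + T))
v = 1196592 (v = 1552*771 = 1196592)
1/(G(-43, -71) + v) = 1/((-71 - 43)/(-11088 - 71) + 1196592) = 1/(-114/(-11159) + 1196592) = 1/(-1/11159*(-114) + 1196592) = 1/(114/11159 + 1196592) = 1/(13352770242/11159) = 11159/13352770242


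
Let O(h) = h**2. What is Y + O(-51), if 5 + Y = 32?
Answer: 2628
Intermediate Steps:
Y = 27 (Y = -5 + 32 = 27)
Y + O(-51) = 27 + (-51)**2 = 27 + 2601 = 2628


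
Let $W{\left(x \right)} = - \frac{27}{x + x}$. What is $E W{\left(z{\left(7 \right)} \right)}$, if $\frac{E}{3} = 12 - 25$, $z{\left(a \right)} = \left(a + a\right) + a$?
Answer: $\frac{351}{14} \approx 25.071$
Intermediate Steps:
$z{\left(a \right)} = 3 a$ ($z{\left(a \right)} = 2 a + a = 3 a$)
$W{\left(x \right)} = - \frac{27}{2 x}$
$E = -39$ ($E = 3 \left(12 - 25\right) = 3 \left(-13\right) = -39$)
$E W{\left(z{\left(7 \right)} \right)} = - 39 \left(- \frac{27}{2 \cdot 3 \cdot 7}\right) = - 39 \left(- \frac{27}{2 \cdot 21}\right) = - 39 \left(\left(- \frac{27}{2}\right) \frac{1}{21}\right) = \left(-39\right) \left(- \frac{9}{14}\right) = \frac{351}{14}$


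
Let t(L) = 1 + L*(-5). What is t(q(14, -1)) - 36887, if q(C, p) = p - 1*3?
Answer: -36866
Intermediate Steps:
q(C, p) = -3 + p (q(C, p) = p - 3 = -3 + p)
t(L) = 1 - 5*L
t(q(14, -1)) - 36887 = (1 - 5*(-3 - 1)) - 36887 = (1 - 5*(-4)) - 36887 = (1 + 20) - 36887 = 21 - 36887 = -36866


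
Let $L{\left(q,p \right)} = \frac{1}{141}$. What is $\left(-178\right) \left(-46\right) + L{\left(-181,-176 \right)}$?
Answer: $\frac{1154509}{141} \approx 8188.0$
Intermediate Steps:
$L{\left(q,p \right)} = \frac{1}{141}$
$\left(-178\right) \left(-46\right) + L{\left(-181,-176 \right)} = \left(-178\right) \left(-46\right) + \frac{1}{141} = 8188 + \frac{1}{141} = \frac{1154509}{141}$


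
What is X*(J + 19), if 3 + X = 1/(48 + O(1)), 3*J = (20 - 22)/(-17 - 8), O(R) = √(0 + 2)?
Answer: -1631061/28775 - 1427*√2/172650 ≈ -56.695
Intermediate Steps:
O(R) = √2
J = 2/75 (J = ((20 - 22)/(-17 - 8))/3 = (-2/(-25))/3 = (-2*(-1/25))/3 = (⅓)*(2/25) = 2/75 ≈ 0.026667)
X = -3 + 1/(48 + √2) ≈ -2.9798
X*(J + 19) = (-3429/1151 - √2/2302)*(2/75 + 19) = (-3429/1151 - √2/2302)*(1427/75) = -1631061/28775 - 1427*√2/172650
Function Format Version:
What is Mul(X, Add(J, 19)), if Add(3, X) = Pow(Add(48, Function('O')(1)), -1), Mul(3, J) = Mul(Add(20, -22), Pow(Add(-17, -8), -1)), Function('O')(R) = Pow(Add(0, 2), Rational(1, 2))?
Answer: Add(Rational(-1631061, 28775), Mul(Rational(-1427, 172650), Pow(2, Rational(1, 2)))) ≈ -56.695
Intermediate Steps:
Function('O')(R) = Pow(2, Rational(1, 2))
J = Rational(2, 75) (J = Mul(Rational(1, 3), Mul(Add(20, -22), Pow(Add(-17, -8), -1))) = Mul(Rational(1, 3), Mul(-2, Pow(-25, -1))) = Mul(Rational(1, 3), Mul(-2, Rational(-1, 25))) = Mul(Rational(1, 3), Rational(2, 25)) = Rational(2, 75) ≈ 0.026667)
X = Add(-3, Pow(Add(48, Pow(2, Rational(1, 2))), -1)) ≈ -2.9798
Mul(X, Add(J, 19)) = Mul(Add(Rational(-3429, 1151), Mul(Rational(-1, 2302), Pow(2, Rational(1, 2)))), Add(Rational(2, 75), 19)) = Mul(Add(Rational(-3429, 1151), Mul(Rational(-1, 2302), Pow(2, Rational(1, 2)))), Rational(1427, 75)) = Add(Rational(-1631061, 28775), Mul(Rational(-1427, 172650), Pow(2, Rational(1, 2))))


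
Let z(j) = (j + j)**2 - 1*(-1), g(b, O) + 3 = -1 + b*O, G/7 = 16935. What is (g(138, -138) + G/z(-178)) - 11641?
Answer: -3889313248/126737 ≈ -30688.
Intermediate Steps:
G = 118545 (G = 7*16935 = 118545)
g(b, O) = -4 + O*b (g(b, O) = -3 + (-1 + b*O) = -3 + (-1 + O*b) = -4 + O*b)
z(j) = 1 + 4*j**2 (z(j) = (2*j)**2 + 1 = 4*j**2 + 1 = 1 + 4*j**2)
(g(138, -138) + G/z(-178)) - 11641 = ((-4 - 138*138) + 118545/(1 + 4*(-178)**2)) - 11641 = ((-4 - 19044) + 118545/(1 + 4*31684)) - 11641 = (-19048 + 118545/(1 + 126736)) - 11641 = (-19048 + 118545/126737) - 11641 = -2413967831/126737 - 11641 = -3889313248/126737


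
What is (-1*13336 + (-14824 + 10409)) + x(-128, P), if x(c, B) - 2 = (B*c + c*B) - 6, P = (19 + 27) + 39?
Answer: -39515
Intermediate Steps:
P = 85 (P = 46 + 39 = 85)
x(c, B) = -4 + 2*B*c (x(c, B) = 2 + ((B*c + c*B) - 6) = 2 + ((B*c + B*c) - 6) = 2 + (2*B*c - 6) = 2 + (-6 + 2*B*c) = -4 + 2*B*c)
(-1*13336 + (-14824 + 10409)) + x(-128, P) = (-1*13336 + (-14824 + 10409)) + (-4 + 2*85*(-128)) = (-13336 - 4415) + (-4 - 21760) = -17751 - 21764 = -39515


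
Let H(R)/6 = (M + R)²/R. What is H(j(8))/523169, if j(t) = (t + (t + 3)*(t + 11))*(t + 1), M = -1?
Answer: 7620608/340583019 ≈ 0.022375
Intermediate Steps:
j(t) = (1 + t)*(t + (3 + t)*(11 + t)) (j(t) = (t + (3 + t)*(11 + t))*(1 + t) = (1 + t)*(t + (3 + t)*(11 + t)))
H(R) = 6*(-1 + R)²/R (H(R) = 6*((-1 + R)²/R) = 6*(-1 + R)²/R)
H(j(8))/523169 = (6*(-1 + (33 + 8³ + 16*8² + 48*8))²/(33 + 8³ + 16*8² + 48*8))/523169 = (6*(-1 + (33 + 512 + 16*64 + 384))²/(33 + 512 + 16*64 + 384))*(1/523169) = (6*(-1 + (33 + 512 + 1024 + 384))²/(33 + 512 + 1024 + 384))*(1/523169) = (6*(-1 + 1953)²/1953)*(1/523169) = (6*(1/1953)*1952²)*(1/523169) = (6*(1/1953)*3810304)*(1/523169) = (7620608/651)*(1/523169) = 7620608/340583019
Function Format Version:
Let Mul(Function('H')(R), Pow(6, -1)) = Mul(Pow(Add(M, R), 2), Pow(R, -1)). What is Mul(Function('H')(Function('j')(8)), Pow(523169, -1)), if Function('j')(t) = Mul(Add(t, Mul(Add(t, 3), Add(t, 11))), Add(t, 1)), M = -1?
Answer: Rational(7620608, 340583019) ≈ 0.022375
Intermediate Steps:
Function('j')(t) = Mul(Add(1, t), Add(t, Mul(Add(3, t), Add(11, t)))) (Function('j')(t) = Mul(Add(t, Mul(Add(3, t), Add(11, t))), Add(1, t)) = Mul(Add(1, t), Add(t, Mul(Add(3, t), Add(11, t)))))
Function('H')(R) = Mul(6, Pow(R, -1), Pow(Add(-1, R), 2)) (Function('H')(R) = Mul(6, Mul(Pow(Add(-1, R), 2), Pow(R, -1))) = Mul(6, Mul(Pow(R, -1), Pow(Add(-1, R), 2))) = Mul(6, Pow(R, -1), Pow(Add(-1, R), 2)))
Mul(Function('H')(Function('j')(8)), Pow(523169, -1)) = Mul(Mul(6, Pow(Add(33, Pow(8, 3), Mul(16, Pow(8, 2)), Mul(48, 8)), -1), Pow(Add(-1, Add(33, Pow(8, 3), Mul(16, Pow(8, 2)), Mul(48, 8))), 2)), Pow(523169, -1)) = Mul(Mul(6, Pow(Add(33, 512, Mul(16, 64), 384), -1), Pow(Add(-1, Add(33, 512, Mul(16, 64), 384)), 2)), Rational(1, 523169)) = Mul(Mul(6, Pow(Add(33, 512, 1024, 384), -1), Pow(Add(-1, Add(33, 512, 1024, 384)), 2)), Rational(1, 523169)) = Mul(Mul(6, Pow(1953, -1), Pow(Add(-1, 1953), 2)), Rational(1, 523169)) = Mul(Mul(6, Rational(1, 1953), Pow(1952, 2)), Rational(1, 523169)) = Mul(Mul(6, Rational(1, 1953), 3810304), Rational(1, 523169)) = Mul(Rational(7620608, 651), Rational(1, 523169)) = Rational(7620608, 340583019)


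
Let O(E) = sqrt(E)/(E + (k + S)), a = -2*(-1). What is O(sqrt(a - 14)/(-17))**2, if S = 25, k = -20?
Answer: 34*sqrt(3)/(340*sqrt(3) + 7213*I) ≈ 0.00066216 - 0.0081103*I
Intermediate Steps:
a = 2
O(E) = sqrt(E)/(5 + E) (O(E) = sqrt(E)/(E + (-20 + 25)) = sqrt(E)/(E + 5) = sqrt(E)/(5 + E))
O(sqrt(a - 14)/(-17))**2 = (sqrt(sqrt(2 - 14)/(-17))/(5 + sqrt(2 - 14)/(-17)))**2 = (sqrt(sqrt(-12)*(-1/17))/(5 + sqrt(-12)*(-1/17)))**2 = (sqrt((2*I*sqrt(3))*(-1/17))/(5 + (2*I*sqrt(3))*(-1/17)))**2 = (sqrt(-2*I*sqrt(3)/17)/(5 - 2*I*sqrt(3)/17))**2 = ((3**(1/4)*sqrt(34)*sqrt(-I)/17)/(5 - 2*I*sqrt(3)/17))**2 = (3**(1/4)*sqrt(34)*sqrt(-I)/(17*(5 - 2*I*sqrt(3)/17)))**2 = -2*I*sqrt(3)/(17*(5 - 2*I*sqrt(3)/17)**2)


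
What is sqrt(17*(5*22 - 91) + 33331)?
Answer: sqrt(33654) ≈ 183.45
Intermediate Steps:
sqrt(17*(5*22 - 91) + 33331) = sqrt(17*(110 - 91) + 33331) = sqrt(17*19 + 33331) = sqrt(323 + 33331) = sqrt(33654)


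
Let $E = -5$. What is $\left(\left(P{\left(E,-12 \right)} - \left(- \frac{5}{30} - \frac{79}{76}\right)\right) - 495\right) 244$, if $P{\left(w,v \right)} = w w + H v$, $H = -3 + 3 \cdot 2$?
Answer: $- \frac{7020673}{57} \approx -1.2317 \cdot 10^{5}$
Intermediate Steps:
$H = 3$ ($H = -3 + 6 = 3$)
$P{\left(w,v \right)} = w^{2} + 3 v$ ($P{\left(w,v \right)} = w w + 3 v = w^{2} + 3 v$)
$\left(\left(P{\left(E,-12 \right)} - \left(- \frac{5}{30} - \frac{79}{76}\right)\right) - 495\right) 244 = \left(\left(\left(\left(-5\right)^{2} + 3 \left(-12\right)\right) - \left(- \frac{5}{30} - \frac{79}{76}\right)\right) - 495\right) 244 = \left(\left(\left(25 - 36\right) - \left(\left(-5\right) \frac{1}{30} - \frac{79}{76}\right)\right) - 495\right) 244 = \left(\left(-11 - \left(- \frac{1}{6} - \frac{79}{76}\right)\right) - 495\right) 244 = \left(\left(-11 - - \frac{275}{228}\right) - 495\right) 244 = \left(\left(-11 + \frac{275}{228}\right) - 495\right) 244 = \left(- \frac{2233}{228} - 495\right) 244 = \left(- \frac{115093}{228}\right) 244 = - \frac{7020673}{57}$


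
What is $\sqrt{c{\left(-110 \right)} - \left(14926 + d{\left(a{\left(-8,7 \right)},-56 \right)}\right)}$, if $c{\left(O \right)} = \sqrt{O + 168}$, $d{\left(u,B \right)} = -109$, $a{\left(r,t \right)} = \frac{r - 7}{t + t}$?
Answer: $\sqrt{-14817 + \sqrt{58}} \approx 121.69 i$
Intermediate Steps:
$a{\left(r,t \right)} = \frac{-7 + r}{2 t}$
$c{\left(O \right)} = \sqrt{168 + O}$
$\sqrt{c{\left(-110 \right)} - \left(14926 + d{\left(a{\left(-8,7 \right)},-56 \right)}\right)} = \sqrt{\sqrt{168 - 110} - 14817} = \sqrt{\sqrt{58} + \left(-14926 + 109\right)} = \sqrt{\sqrt{58} - 14817} = \sqrt{-14817 + \sqrt{58}}$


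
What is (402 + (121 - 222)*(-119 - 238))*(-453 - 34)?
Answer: -17755533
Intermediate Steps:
(402 + (121 - 222)*(-119 - 238))*(-453 - 34) = (402 - 101*(-357))*(-487) = (402 + 36057)*(-487) = 36459*(-487) = -17755533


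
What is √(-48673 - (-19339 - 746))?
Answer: 2*I*√7147 ≈ 169.08*I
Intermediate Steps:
√(-48673 - (-19339 - 746)) = √(-48673 - 1*(-20085)) = √(-48673 + 20085) = √(-28588) = 2*I*√7147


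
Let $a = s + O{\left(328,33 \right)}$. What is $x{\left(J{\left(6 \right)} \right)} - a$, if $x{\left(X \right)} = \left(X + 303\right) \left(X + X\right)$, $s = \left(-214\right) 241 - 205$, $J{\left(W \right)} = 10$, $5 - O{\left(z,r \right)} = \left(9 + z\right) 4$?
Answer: $59382$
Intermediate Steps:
$O{\left(z,r \right)} = -31 - 4 z$ ($O{\left(z,r \right)} = 5 - \left(9 + z\right) 4 = 5 - \left(36 + 4 z\right) = -31 - 4 z$)
$s = -51779$ ($s = -51574 - 205 = -51779$)
$x{\left(X \right)} = 2 X \left(303 + X\right)$ ($x{\left(X \right)} = \left(303 + X\right) 2 X = 2 X \left(303 + X\right)$)
$a = -53122$ ($a = -51779 - 1343 = -53122$)
$x{\left(J{\left(6 \right)} \right)} - a = 2 \cdot 10 \left(303 + 10\right) - -53122 = 2 \cdot 10 \cdot 313 + 53122 = 6260 + 53122 = 59382$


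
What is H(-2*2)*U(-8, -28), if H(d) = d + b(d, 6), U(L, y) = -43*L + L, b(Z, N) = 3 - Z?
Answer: 1008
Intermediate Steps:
U(L, y) = -42*L
H(d) = 3 (H(d) = d + (3 - d) = 3)
H(-2*2)*U(-8, -28) = 3*(-42*(-8)) = 3*336 = 1008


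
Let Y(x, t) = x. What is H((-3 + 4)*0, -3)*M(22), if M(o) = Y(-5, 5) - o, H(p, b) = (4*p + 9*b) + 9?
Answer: 486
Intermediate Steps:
H(p, b) = 9 + 4*p + 9*b
M(o) = -5 - o
H((-3 + 4)*0, -3)*M(22) = (9 + 4*((-3 + 4)*0) + 9*(-3))*(-5 - 1*22) = (9 + 4*(1*0) - 27)*(-5 - 22) = (9 + 4*0 - 27)*(-27) = (9 + 0 - 27)*(-27) = -18*(-27) = 486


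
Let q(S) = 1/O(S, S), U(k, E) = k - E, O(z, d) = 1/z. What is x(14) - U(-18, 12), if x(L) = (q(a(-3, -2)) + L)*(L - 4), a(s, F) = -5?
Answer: 120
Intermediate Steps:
q(S) = S (q(S) = 1/(1/S) = S)
x(L) = (-5 + L)*(-4 + L) (x(L) = (-5 + L)*(L - 4) = (-5 + L)*(-4 + L))
x(14) - U(-18, 12) = (20 + 14² - 9*14) - (-18 - 1*12) = (20 + 196 - 126) - (-18 - 12) = 90 - 1*(-30) = 90 + 30 = 120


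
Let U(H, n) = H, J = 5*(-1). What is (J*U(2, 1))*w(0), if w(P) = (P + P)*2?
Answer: 0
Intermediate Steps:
w(P) = 4*P (w(P) = (2*P)*2 = 4*P)
J = -5
(J*U(2, 1))*w(0) = (-5*2)*(4*0) = -10*0 = 0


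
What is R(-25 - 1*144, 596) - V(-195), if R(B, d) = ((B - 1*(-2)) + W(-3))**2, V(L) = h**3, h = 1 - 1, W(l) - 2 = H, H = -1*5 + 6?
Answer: 26896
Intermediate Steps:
H = 1 (H = -5 + 6 = 1)
W(l) = 3 (W(l) = 2 + 1 = 3)
h = 0
V(L) = 0 (V(L) = 0**3 = 0)
R(B, d) = (5 + B)**2 (R(B, d) = ((B - 1*(-2)) + 3)**2 = ((B + 2) + 3)**2 = ((2 + B) + 3)**2 = (5 + B)**2)
R(-25 - 1*144, 596) - V(-195) = (5 + (-25 - 1*144))**2 - 1*0 = (5 + (-25 - 144))**2 + 0 = (5 - 169)**2 + 0 = (-164)**2 + 0 = 26896 + 0 = 26896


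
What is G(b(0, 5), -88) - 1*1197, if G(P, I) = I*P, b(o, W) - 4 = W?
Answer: -1989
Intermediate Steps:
b(o, W) = 4 + W
G(b(0, 5), -88) - 1*1197 = -88*(4 + 5) - 1*1197 = -88*9 - 1197 = -792 - 1197 = -1989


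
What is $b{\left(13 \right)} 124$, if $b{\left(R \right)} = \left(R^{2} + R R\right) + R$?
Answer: $43524$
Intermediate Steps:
$b{\left(R \right)} = R + 2 R^{2}$ ($b{\left(R \right)} = \left(R^{2} + R^{2}\right) + R = 2 R^{2} + R = R + 2 R^{2}$)
$b{\left(13 \right)} 124 = 13 \left(1 + 2 \cdot 13\right) 124 = 13 \left(1 + 26\right) 124 = 13 \cdot 27 \cdot 124 = 351 \cdot 124 = 43524$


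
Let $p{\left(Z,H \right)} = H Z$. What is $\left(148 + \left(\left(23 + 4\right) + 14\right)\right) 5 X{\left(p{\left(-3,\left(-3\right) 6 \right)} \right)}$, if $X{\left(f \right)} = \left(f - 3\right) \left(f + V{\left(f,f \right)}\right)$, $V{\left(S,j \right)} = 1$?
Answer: $2650725$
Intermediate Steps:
$X{\left(f \right)} = \left(1 + f\right) \left(-3 + f\right)$ ($X{\left(f \right)} = \left(f - 3\right) \left(f + 1\right) = \left(-3 + f\right) \left(1 + f\right) = \left(1 + f\right) \left(-3 + f\right)$)
$\left(148 + \left(\left(23 + 4\right) + 14\right)\right) 5 X{\left(p{\left(-3,\left(-3\right) 6 \right)} \right)} = \left(148 + \left(\left(23 + 4\right) + 14\right)\right) 5 \left(-3 + \left(\left(-3\right) 6 \left(-3\right)\right)^{2} - 2 \left(-3\right) 6 \left(-3\right)\right) = \left(148 + \left(27 + 14\right)\right) 5 \left(-3 + \left(\left(-18\right) \left(-3\right)\right)^{2} - 2 \left(\left(-18\right) \left(-3\right)\right)\right) = \left(148 + 41\right) 5 \left(-3 + 54^{2} - 108\right) = 189 \cdot 5 \left(-3 + 2916 - 108\right) = 189 \cdot 5 \cdot 2805 = 189 \cdot 14025 = 2650725$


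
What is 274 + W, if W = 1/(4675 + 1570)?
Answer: 1711131/6245 ≈ 274.00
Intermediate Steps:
W = 1/6245 ≈ 0.00016013
274 + W = 274 + 1/6245 = 1711131/6245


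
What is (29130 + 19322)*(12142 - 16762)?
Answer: -223848240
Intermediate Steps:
(29130 + 19322)*(12142 - 16762) = 48452*(-4620) = -223848240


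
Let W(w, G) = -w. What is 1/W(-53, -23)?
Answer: 1/53 ≈ 0.018868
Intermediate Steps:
1/W(-53, -23) = 1/(-1*(-53)) = 1/53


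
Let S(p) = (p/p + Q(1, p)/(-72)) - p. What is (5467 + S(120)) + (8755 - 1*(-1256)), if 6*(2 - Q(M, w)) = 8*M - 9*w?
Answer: 1658501/108 ≈ 15356.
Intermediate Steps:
Q(M, w) = 2 - 4*M/3 + 3*w/2 (Q(M, w) = 2 - (8*M - 9*w)/6 = 2 - (-9*w + 8*M)/6 = 2 + (-4*M/3 + 3*w/2) = 2 - 4*M/3 + 3*w/2)
S(p) = 107/108 - 49*p/48 (S(p) = (p/p + (2 - 4/3*1 + 3*p/2)/(-72)) - p = (1 + (2 - 4/3 + 3*p/2)*(-1/72)) - p = (1 + (2/3 + 3*p/2)*(-1/72)) - p = (1 + (-1/108 - p/48)) - p = (107/108 - p/48) - p = 107/108 - 49*p/48)
(5467 + S(120)) + (8755 - 1*(-1256)) = (5467 + (107/108 - 49/48*120)) + (8755 - 1*(-1256)) = (5467 + (107/108 - 245/2)) + (8755 + 1256) = (5467 - 13123/108) + 10011 = 577313/108 + 10011 = 1658501/108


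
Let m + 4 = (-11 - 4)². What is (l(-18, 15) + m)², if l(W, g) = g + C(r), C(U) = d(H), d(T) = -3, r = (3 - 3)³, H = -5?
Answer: 54289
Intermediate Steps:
r = 0 (r = 0³ = 0)
C(U) = -3
m = 221 (m = -4 + (-11 - 4)² = -4 + (-15)² = -4 + 225 = 221)
l(W, g) = -3 + g (l(W, g) = g - 3 = -3 + g)
(l(-18, 15) + m)² = ((-3 + 15) + 221)² = (12 + 221)² = 233² = 54289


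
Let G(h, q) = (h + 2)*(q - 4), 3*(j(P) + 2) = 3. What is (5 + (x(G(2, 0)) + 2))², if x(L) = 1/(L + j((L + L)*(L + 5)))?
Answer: 13924/289 ≈ 48.180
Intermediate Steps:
j(P) = -1 (j(P) = -2 + (⅓)*3 = -2 + 1 = -1)
G(h, q) = (-4 + q)*(2 + h) (G(h, q) = (2 + h)*(-4 + q) = (-4 + q)*(2 + h))
x(L) = 1/(-1 + L) (x(L) = 1/(L - 1) = 1/(-1 + L))
(5 + (x(G(2, 0)) + 2))² = (5 + (1/(-1 + (-8 - 4*2 + 2*0 + 2*0)) + 2))² = (5 + (1/(-1 + (-8 - 8 + 0 + 0)) + 2))² = (5 + (1/(-1 - 16) + 2))² = (5 + (1/(-17) + 2))² = (5 + (-1/17 + 2))² = (5 + 33/17)² = (118/17)² = 13924/289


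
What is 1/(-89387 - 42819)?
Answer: -1/132206 ≈ -7.5640e-6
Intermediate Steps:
1/(-89387 - 42819) = 1/(-132206) = -1/132206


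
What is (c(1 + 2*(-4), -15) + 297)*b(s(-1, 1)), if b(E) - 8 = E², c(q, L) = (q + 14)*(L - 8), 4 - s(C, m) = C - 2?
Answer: 7752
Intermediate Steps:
s(C, m) = 6 - C (s(C, m) = 4 - (C - 2) = 4 - (-2 + C) = 4 + (2 - C) = 6 - C)
c(q, L) = (-8 + L)*(14 + q) (c(q, L) = (14 + q)*(-8 + L) = (-8 + L)*(14 + q))
b(E) = 8 + E²
(c(1 + 2*(-4), -15) + 297)*b(s(-1, 1)) = ((-112 - 8*(1 + 2*(-4)) + 14*(-15) - 15*(1 + 2*(-4))) + 297)*(8 + (6 - 1*(-1))²) = ((-112 - 8*(1 - 8) - 210 - 15*(1 - 8)) + 297)*(8 + (6 + 1)²) = ((-112 - 8*(-7) - 210 - 15*(-7)) + 297)*(8 + 7²) = ((-112 + 56 - 210 + 105) + 297)*(8 + 49) = (-161 + 297)*57 = 136*57 = 7752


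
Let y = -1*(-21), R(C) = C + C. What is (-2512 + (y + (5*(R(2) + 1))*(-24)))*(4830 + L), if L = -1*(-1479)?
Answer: -19501119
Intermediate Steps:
R(C) = 2*C
L = 1479
y = 21
(-2512 + (y + (5*(R(2) + 1))*(-24)))*(4830 + L) = (-2512 + (21 + (5*(2*2 + 1))*(-24)))*(4830 + 1479) = (-2512 + (21 + (5*(4 + 1))*(-24)))*6309 = (-2512 + (21 + (5*5)*(-24)))*6309 = (-2512 + (21 + 25*(-24)))*6309 = (-2512 + (21 - 600))*6309 = (-2512 - 579)*6309 = -3091*6309 = -19501119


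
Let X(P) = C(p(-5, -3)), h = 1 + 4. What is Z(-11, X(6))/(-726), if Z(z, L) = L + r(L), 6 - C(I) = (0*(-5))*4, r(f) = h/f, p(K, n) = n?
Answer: -41/4356 ≈ -0.0094123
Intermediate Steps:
h = 5
r(f) = 5/f
C(I) = 6 (C(I) = 6 - 0*(-5)*4 = 6 - 0*4 = 6 - 1*0 = 6 + 0 = 6)
X(P) = 6
Z(z, L) = L + 5/L
Z(-11, X(6))/(-726) = (6 + 5/6)/(-726) = (6 + 5*(⅙))*(-1/726) = (6 + ⅚)*(-1/726) = (41/6)*(-1/726) = -41/4356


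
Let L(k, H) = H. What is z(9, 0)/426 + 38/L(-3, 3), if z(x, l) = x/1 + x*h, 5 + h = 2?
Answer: 2689/213 ≈ 12.624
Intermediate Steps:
h = -3 (h = -5 + 2 = -3)
z(x, l) = -2*x (z(x, l) = x/1 + x*(-3) = x*1 - 3*x = x - 3*x = -2*x)
z(9, 0)/426 + 38/L(-3, 3) = -2*9/426 + 38/3 = -18*1/426 + 38*(⅓) = -3/71 + 38/3 = 2689/213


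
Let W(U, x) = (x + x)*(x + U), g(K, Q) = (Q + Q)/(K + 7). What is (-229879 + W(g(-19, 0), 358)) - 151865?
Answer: -125416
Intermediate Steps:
g(K, Q) = 2*Q/(7 + K) (g(K, Q) = (2*Q)/(7 + K) = 2*Q/(7 + K))
W(U, x) = 2*x*(U + x) (W(U, x) = (2*x)*(U + x) = 2*x*(U + x))
(-229879 + W(g(-19, 0), 358)) - 151865 = (-229879 + 2*358*(2*0/(7 - 19) + 358)) - 151865 = (-229879 + 2*358*(2*0/(-12) + 358)) - 151865 = (-229879 + 2*358*(2*0*(-1/12) + 358)) - 151865 = (-229879 + 2*358*(0 + 358)) - 151865 = (-229879 + 2*358*358) - 151865 = (-229879 + 256328) - 151865 = 26449 - 151865 = -125416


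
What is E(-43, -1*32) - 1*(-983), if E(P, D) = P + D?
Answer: 908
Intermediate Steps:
E(P, D) = D + P
E(-43, -1*32) - 1*(-983) = (-1*32 - 43) - 1*(-983) = (-32 - 43) + 983 = -75 + 983 = 908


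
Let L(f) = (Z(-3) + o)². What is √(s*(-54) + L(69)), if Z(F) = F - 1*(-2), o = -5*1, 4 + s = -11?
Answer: 3*√94 ≈ 29.086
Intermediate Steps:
s = -15 (s = -4 - 11 = -15)
o = -5
Z(F) = 2 + F (Z(F) = F + 2 = 2 + F)
L(f) = 36 (L(f) = ((2 - 3) - 5)² = (-1 - 5)² = (-6)² = 36)
√(s*(-54) + L(69)) = √(-15*(-54) + 36) = √(810 + 36) = √846 = 3*√94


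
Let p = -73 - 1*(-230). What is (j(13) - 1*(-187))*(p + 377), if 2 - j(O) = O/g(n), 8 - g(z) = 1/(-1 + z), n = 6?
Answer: 100036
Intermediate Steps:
g(z) = 8 - 1/(-1 + z)
p = 157 (p = -73 + 230 = 157)
j(O) = 2 - 5*O/39 (j(O) = 2 - O/((-9 + 8*6)/(-1 + 6)) = 2 - O/((-9 + 48)/5) = 2 - O/((1/5)*39) = 2 - O/39/5 = 2 - O*5/39 = 2 - 5*O/39)
(j(13) - 1*(-187))*(p + 377) = ((2 - 5/39*13) - 1*(-187))*(157 + 377) = ((2 - 5/3) + 187)*534 = (1/3 + 187)*534 = (562/3)*534 = 100036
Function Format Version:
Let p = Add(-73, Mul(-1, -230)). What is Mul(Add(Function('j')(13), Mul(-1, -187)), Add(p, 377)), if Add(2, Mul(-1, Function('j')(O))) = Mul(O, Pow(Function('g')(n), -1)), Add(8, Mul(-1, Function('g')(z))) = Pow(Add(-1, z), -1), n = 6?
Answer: 100036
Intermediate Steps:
Function('g')(z) = Add(8, Mul(-1, Pow(Add(-1, z), -1)))
p = 157 (p = Add(-73, 230) = 157)
Function('j')(O) = Add(2, Mul(Rational(-5, 39), O)) (Function('j')(O) = Add(2, Mul(-1, Mul(O, Pow(Mul(Pow(Add(-1, 6), -1), Add(-9, Mul(8, 6))), -1)))) = Add(2, Mul(-1, Mul(O, Pow(Mul(Pow(5, -1), Add(-9, 48)), -1)))) = Add(2, Mul(-1, Mul(O, Pow(Mul(Rational(1, 5), 39), -1)))) = Add(2, Mul(-1, Mul(O, Pow(Rational(39, 5), -1)))) = Add(2, Mul(-1, Mul(O, Rational(5, 39)))) = Add(2, Mul(-1, Mul(Rational(5, 39), O))) = Add(2, Mul(Rational(-5, 39), O)))
Mul(Add(Function('j')(13), Mul(-1, -187)), Add(p, 377)) = Mul(Add(Add(2, Mul(Rational(-5, 39), 13)), Mul(-1, -187)), Add(157, 377)) = Mul(Add(Add(2, Rational(-5, 3)), 187), 534) = Mul(Add(Rational(1, 3), 187), 534) = Mul(Rational(562, 3), 534) = 100036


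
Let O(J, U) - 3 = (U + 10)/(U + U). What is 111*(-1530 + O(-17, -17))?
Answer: -5762121/34 ≈ -1.6947e+5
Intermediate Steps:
O(J, U) = 3 + (10 + U)/(2*U) (O(J, U) = 3 + (U + 10)/(U + U) = 3 + (10 + U)/((2*U)) = 3 + (10 + U)*(1/(2*U)) = 3 + (10 + U)/(2*U))
111*(-1530 + O(-17, -17)) = 111*(-1530 + (7/2 + 5/(-17))) = 111*(-1530 + (7/2 + 5*(-1/17))) = 111*(-1530 + (7/2 - 5/17)) = 111*(-1530 + 109/34) = 111*(-51911/34) = -5762121/34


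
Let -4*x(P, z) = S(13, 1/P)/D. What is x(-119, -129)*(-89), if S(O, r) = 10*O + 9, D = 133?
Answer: 12371/532 ≈ 23.254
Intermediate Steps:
S(O, r) = 9 + 10*O
x(P, z) = -139/532 (x(P, z) = -(9 + 10*13)/(4*133) = -(9 + 130)/(4*133) = -139/(4*133) = -¼*139/133 = -139/532)
x(-119, -129)*(-89) = -139/532*(-89) = 12371/532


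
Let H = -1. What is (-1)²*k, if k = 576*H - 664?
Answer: -1240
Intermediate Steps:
k = -1240 (k = 576*(-1) - 664 = -576 - 664 = -1240)
(-1)²*k = (-1)²*(-1240) = 1*(-1240) = -1240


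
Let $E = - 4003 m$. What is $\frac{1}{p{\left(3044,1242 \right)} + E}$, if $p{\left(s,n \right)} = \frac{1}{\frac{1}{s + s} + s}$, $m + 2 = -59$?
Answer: $\frac{18531873}{4525168350847} \approx 4.0953 \cdot 10^{-6}$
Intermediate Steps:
$m = -61$ ($m = -2 - 59 = -61$)
$E = 244183$ ($E = \left(-4003\right) \left(-61\right) = 244183$)
$p{\left(s,n \right)} = \frac{1}{s + \frac{1}{2 s}}$ ($p{\left(s,n \right)} = \frac{1}{\frac{1}{2 s} + s} = \frac{1}{s + \frac{1}{2 s}}$)
$\frac{1}{p{\left(3044,1242 \right)} + E} = \frac{1}{2 \cdot 3044 \frac{1}{1 + 2 \cdot 3044^{2}} + 244183} = \frac{1}{2 \cdot 3044 \frac{1}{1 + 2 \cdot 9265936} + 244183} = \frac{1}{2 \cdot 3044 \frac{1}{1 + 18531872} + 244183} = \frac{1}{2 \cdot 3044 \cdot \frac{1}{18531873} + 244183} = \frac{1}{\frac{6088}{18531873} + 244183} = \frac{1}{\frac{4525168350847}{18531873}} = \frac{18531873}{4525168350847}$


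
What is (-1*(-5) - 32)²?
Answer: 729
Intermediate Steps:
(-1*(-5) - 32)² = (5 - 32)² = (-27)² = 729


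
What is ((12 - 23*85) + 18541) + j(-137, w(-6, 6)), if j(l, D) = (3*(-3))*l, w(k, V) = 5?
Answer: 17831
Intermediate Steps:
j(l, D) = -9*l
((12 - 23*85) + 18541) + j(-137, w(-6, 6)) = ((12 - 23*85) + 18541) - 9*(-137) = ((12 - 1955) + 18541) + 1233 = (-1943 + 18541) + 1233 = 16598 + 1233 = 17831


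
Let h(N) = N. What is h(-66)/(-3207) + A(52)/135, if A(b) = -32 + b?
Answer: 4870/28863 ≈ 0.16873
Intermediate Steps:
h(-66)/(-3207) + A(52)/135 = -66/(-3207) + (-32 + 52)/135 = -66*(-1/3207) + 20*(1/135) = 22/1069 + 4/27 = 4870/28863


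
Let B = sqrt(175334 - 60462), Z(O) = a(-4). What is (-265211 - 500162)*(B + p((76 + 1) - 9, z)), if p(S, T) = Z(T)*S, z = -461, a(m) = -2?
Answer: 104090728 - 1530746*sqrt(28718) ≈ -1.5532e+8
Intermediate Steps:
Z(O) = -2
p(S, T) = -2*S
B = 2*sqrt(28718) (B = sqrt(114872) = 2*sqrt(28718) ≈ 338.93)
(-265211 - 500162)*(B + p((76 + 1) - 9, z)) = (-265211 - 500162)*(2*sqrt(28718) - 2*((76 + 1) - 9)) = -765373*(2*sqrt(28718) - 2*(77 - 9)) = -765373*(2*sqrt(28718) - 2*68) = -765373*(2*sqrt(28718) - 136) = -765373*(-136 + 2*sqrt(28718)) = 104090728 - 1530746*sqrt(28718)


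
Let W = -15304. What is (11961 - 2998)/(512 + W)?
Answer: -8963/14792 ≈ -0.60594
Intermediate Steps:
(11961 - 2998)/(512 + W) = (11961 - 2998)/(512 - 15304) = 8963/(-14792) = 8963*(-1/14792) = -8963/14792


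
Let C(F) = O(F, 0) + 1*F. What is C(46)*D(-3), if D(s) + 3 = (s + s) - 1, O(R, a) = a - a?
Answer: -460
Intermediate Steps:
O(R, a) = 0
C(F) = F (C(F) = 0 + 1*F = 0 + F = F)
D(s) = -4 + 2*s (D(s) = -3 + ((s + s) - 1) = -3 + (2*s - 1) = -3 + (-1 + 2*s) = -4 + 2*s)
C(46)*D(-3) = 46*(-4 + 2*(-3)) = 46*(-4 - 6) = 46*(-10) = -460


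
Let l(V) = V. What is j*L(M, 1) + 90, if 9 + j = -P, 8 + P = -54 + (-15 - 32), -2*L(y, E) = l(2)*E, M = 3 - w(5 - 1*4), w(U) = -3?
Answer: -10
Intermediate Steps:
M = 6 (M = 3 - 1*(-3) = 3 + 3 = 6)
L(y, E) = -E
P = -109 (P = -8 + (-54 + (-15 - 32)) = -8 + (-54 - 47) = -8 - 101 = -109)
j = 100 (j = -9 - 1*(-109) = -9 + 109 = 100)
j*L(M, 1) + 90 = 100*(-1*1) + 90 = 100*(-1) + 90 = -100 + 90 = -10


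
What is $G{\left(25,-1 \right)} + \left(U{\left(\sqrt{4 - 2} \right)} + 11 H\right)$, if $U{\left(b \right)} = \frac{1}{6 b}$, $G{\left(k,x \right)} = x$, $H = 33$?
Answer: $362 + \frac{\sqrt{2}}{12} \approx 362.12$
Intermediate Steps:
$U{\left(b \right)} = \frac{1}{6 b}$
$G{\left(25,-1 \right)} + \left(U{\left(\sqrt{4 - 2} \right)} + 11 H\right) = -1 + \left(\frac{1}{6 \sqrt{4 - 2}} + 11 \cdot 33\right) = -1 + \left(\frac{1}{6 \sqrt{2}} + 363\right) = -1 + \left(\frac{\frac{1}{2} \sqrt{2}}{6} + 363\right) = -1 + \left(\frac{\sqrt{2}}{12} + 363\right) = -1 + \left(363 + \frac{\sqrt{2}}{12}\right) = 362 + \frac{\sqrt{2}}{12}$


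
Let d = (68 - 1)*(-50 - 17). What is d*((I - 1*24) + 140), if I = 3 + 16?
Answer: -606015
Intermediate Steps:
I = 19
d = -4489 (d = 67*(-67) = -4489)
d*((I - 1*24) + 140) = -4489*((19 - 1*24) + 140) = -4489*((19 - 24) + 140) = -4489*(-5 + 140) = -4489*135 = -606015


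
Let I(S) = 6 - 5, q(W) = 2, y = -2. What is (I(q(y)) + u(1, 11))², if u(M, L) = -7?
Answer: 36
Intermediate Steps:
I(S) = 1
(I(q(y)) + u(1, 11))² = (1 - 7)² = (-6)² = 36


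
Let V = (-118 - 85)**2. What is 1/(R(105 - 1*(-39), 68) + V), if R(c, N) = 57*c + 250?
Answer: 1/49667 ≈ 2.0134e-5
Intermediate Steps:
R(c, N) = 250 + 57*c
V = 41209 (V = (-203)**2 = 41209)
1/(R(105 - 1*(-39), 68) + V) = 1/((250 + 57*(105 - 1*(-39))) + 41209) = 1/((250 + 57*(105 + 39)) + 41209) = 1/((250 + 57*144) + 41209) = 1/((250 + 8208) + 41209) = 1/(8458 + 41209) = 1/49667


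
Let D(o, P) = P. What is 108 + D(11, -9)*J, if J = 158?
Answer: -1314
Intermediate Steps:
108 + D(11, -9)*J = 108 - 9*158 = 108 - 1422 = -1314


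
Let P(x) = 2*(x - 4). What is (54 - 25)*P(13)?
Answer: 522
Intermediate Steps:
P(x) = -8 + 2*x (P(x) = 2*(-4 + x) = -8 + 2*x)
(54 - 25)*P(13) = (54 - 25)*(-8 + 2*13) = 29*(-8 + 26) = 29*18 = 522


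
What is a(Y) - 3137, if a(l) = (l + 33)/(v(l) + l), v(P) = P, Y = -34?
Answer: -213315/68 ≈ -3137.0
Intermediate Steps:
a(l) = (33 + l)/(2*l) (a(l) = (l + 33)/(l + l) = (33 + l)/((2*l)) = (33 + l)*(1/(2*l)) = (33 + l)/(2*l))
a(Y) - 3137 = (1/2)*(33 - 34)/(-34) - 3137 = (1/2)*(-1/34)*(-1) - 3137 = 1/68 - 3137 = -213315/68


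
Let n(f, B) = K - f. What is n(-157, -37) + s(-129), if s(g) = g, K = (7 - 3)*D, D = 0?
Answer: 28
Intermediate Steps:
K = 0 (K = (7 - 3)*0 = 4*0 = 0)
n(f, B) = -f (n(f, B) = 0 - f = -f)
n(-157, -37) + s(-129) = -1*(-157) - 129 = 157 - 129 = 28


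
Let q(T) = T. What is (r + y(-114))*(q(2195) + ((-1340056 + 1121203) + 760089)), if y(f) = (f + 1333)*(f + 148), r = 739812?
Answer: 424559816198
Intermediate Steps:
y(f) = (148 + f)*(1333 + f) (y(f) = (1333 + f)*(148 + f) = (148 + f)*(1333 + f))
(r + y(-114))*(q(2195) + ((-1340056 + 1121203) + 760089)) = (739812 + (197284 + (-114)² + 1481*(-114)))*(2195 + ((-1340056 + 1121203) + 760089)) = (739812 + (197284 + 12996 - 168834))*(2195 + (-218853 + 760089)) = (739812 + 41446)*(2195 + 541236) = 781258*543431 = 424559816198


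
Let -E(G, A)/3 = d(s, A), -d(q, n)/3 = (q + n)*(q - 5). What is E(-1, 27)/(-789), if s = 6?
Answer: -99/263 ≈ -0.37643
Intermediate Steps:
d(q, n) = -3*(-5 + q)*(n + q) (d(q, n) = -3*(q + n)*(q - 5) = -3*(n + q)*(-5 + q) = -3*(-5 + q)*(n + q))
E(G, A) = 54 + 9*A (E(G, A) = -3*(-3*6² + 15*A + 15*6 - 3*A*6) = -3*(-3*36 + 15*A + 90 - 18*A) = -3*(-108 + 15*A + 90 - 18*A) = -3*(-18 - 3*A) = 54 + 9*A)
E(-1, 27)/(-789) = (54 + 9*27)/(-789) = (54 + 243)*(-1/789) = 297*(-1/789) = -99/263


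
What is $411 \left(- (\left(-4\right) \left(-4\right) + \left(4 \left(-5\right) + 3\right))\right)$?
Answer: $411$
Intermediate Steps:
$411 \left(- (\left(-4\right) \left(-4\right) + \left(4 \left(-5\right) + 3\right))\right) = 411 \left(- (16 + \left(-20 + 3\right))\right) = 411 \left(- (16 - 17)\right) = 411 \left(\left(-1\right) \left(-1\right)\right) = 411 \cdot 1 = 411$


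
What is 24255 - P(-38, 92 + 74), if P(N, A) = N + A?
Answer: 24127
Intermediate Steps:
P(N, A) = A + N
24255 - P(-38, 92 + 74) = 24255 - ((92 + 74) - 38) = 24255 - (166 - 38) = 24255 - 1*128 = 24255 - 128 = 24127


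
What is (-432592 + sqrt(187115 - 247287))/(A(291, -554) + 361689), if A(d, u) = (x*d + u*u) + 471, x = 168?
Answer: -108148/179491 + 7*I*sqrt(307)/358982 ≈ -0.60253 + 0.00034166*I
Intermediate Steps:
A(d, u) = 471 + u**2 + 168*d (A(d, u) = (168*d + u*u) + 471 = (168*d + u**2) + 471 = (u**2 + 168*d) + 471 = 471 + u**2 + 168*d)
(-432592 + sqrt(187115 - 247287))/(A(291, -554) + 361689) = (-432592 + sqrt(187115 - 247287))/((471 + (-554)**2 + 168*291) + 361689) = (-432592 + sqrt(-60172))/((471 + 306916 + 48888) + 361689) = (-432592 + 14*I*sqrt(307))/(356275 + 361689) = (-432592 + 14*I*sqrt(307))/717964 = (-432592 + 14*I*sqrt(307))*(1/717964) = -108148/179491 + 7*I*sqrt(307)/358982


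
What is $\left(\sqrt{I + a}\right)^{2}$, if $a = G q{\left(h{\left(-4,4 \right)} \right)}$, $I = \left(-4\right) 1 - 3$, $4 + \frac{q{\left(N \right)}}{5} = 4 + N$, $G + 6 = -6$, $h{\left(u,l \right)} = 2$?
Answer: $-127$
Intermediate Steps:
$G = -12$ ($G = -6 - 6 = -12$)
$q{\left(N \right)} = 5 N$ ($q{\left(N \right)} = -20 + 5 \left(4 + N\right) = -20 + \left(20 + 5 N\right) = 5 N$)
$I = -7$ ($I = -4 - 3 = -7$)
$a = -120$ ($a = - 12 \cdot 5 \cdot 2 = \left(-12\right) 10 = -120$)
$\left(\sqrt{I + a}\right)^{2} = \left(\sqrt{-7 - 120}\right)^{2} = \left(\sqrt{-127}\right)^{2} = \left(i \sqrt{127}\right)^{2} = -127$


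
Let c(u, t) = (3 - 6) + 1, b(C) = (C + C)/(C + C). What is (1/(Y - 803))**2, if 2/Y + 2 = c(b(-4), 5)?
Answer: 4/2582449 ≈ 1.5489e-6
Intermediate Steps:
b(C) = 1 (b(C) = (2*C)/((2*C)) = (2*C)*(1/(2*C)) = 1)
c(u, t) = -2 (c(u, t) = -3 + 1 = -2)
Y = -1/2 (Y = 2/(-2 - 2) = 2/(-4) = 2*(-1/4) = -1/2 ≈ -0.50000)
(1/(Y - 803))**2 = (1/(-1/2 - 803))**2 = (1/(-1607/2))**2 = (-2/1607)**2 = 4/2582449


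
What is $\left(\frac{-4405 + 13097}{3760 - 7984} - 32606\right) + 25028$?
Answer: $- \frac{8004541}{1056} \approx -7580.1$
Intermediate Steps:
$\left(\frac{-4405 + 13097}{3760 - 7984} - 32606\right) + 25028 = \left(\frac{8692}{-4224} - 32606\right) + 25028 = \left(8692 \left(- \frac{1}{4224}\right) - 32606\right) + 25028 = \left(- \frac{2173}{1056} - 32606\right) + 25028 = - \frac{34434109}{1056} + 25028 = - \frac{8004541}{1056}$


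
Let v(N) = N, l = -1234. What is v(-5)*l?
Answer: 6170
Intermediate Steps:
v(-5)*l = -5*(-1234) = 6170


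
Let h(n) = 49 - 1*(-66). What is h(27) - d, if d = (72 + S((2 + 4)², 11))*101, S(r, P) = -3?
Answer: -6854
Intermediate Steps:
h(n) = 115 (h(n) = 49 + 66 = 115)
d = 6969 (d = (72 - 3)*101 = 69*101 = 6969)
h(27) - d = 115 - 1*6969 = 115 - 6969 = -6854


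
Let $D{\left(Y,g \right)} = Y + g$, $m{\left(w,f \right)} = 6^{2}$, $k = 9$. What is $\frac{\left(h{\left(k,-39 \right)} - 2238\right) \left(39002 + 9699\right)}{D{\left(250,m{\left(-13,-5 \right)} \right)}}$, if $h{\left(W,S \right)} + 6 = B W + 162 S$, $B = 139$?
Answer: $- \frac{356053011}{286} \approx -1.2449 \cdot 10^{6}$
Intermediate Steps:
$m{\left(w,f \right)} = 36$
$h{\left(W,S \right)} = -6 + 139 W + 162 S$ ($h{\left(W,S \right)} = -6 + \left(139 W + 162 S\right) = -6 + 139 W + 162 S$)
$\frac{\left(h{\left(k,-39 \right)} - 2238\right) \left(39002 + 9699\right)}{D{\left(250,m{\left(-13,-5 \right)} \right)}} = \frac{\left(\left(-6 + 139 \cdot 9 + 162 \left(-39\right)\right) - 2238\right) \left(39002 + 9699\right)}{250 + 36} = \frac{\left(\left(-6 + 1251 - 6318\right) - 2238\right) 48701}{286} = \left(-5073 - 2238\right) 48701 \cdot \frac{1}{286} = \left(-7311\right) 48701 \cdot \frac{1}{286} = \left(-356053011\right) \frac{1}{286} = - \frac{356053011}{286}$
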